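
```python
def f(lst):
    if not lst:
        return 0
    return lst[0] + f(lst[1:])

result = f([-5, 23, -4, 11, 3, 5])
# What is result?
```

(-5) + 23 + (-4) + 11 + 3 + 5 + 0 = 33

Answer: 33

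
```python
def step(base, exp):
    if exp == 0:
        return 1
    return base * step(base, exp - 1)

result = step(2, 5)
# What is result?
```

step(2, 5) = 2 * 2 * 2 * 2 * 2 = 32

Answer: 32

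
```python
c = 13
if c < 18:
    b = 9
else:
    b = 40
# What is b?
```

Trace:
`c = 13` → c = 13
`if c < 18: ...` → c < 18 is True → b = 9
So b = 9

Answer: 9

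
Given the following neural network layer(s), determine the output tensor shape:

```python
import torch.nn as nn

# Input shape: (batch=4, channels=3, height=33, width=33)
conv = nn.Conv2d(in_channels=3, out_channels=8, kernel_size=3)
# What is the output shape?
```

Input: (4, 3, 33, 33) -> Output: (4, 8, 31, 31)

Answer: (4, 8, 31, 31)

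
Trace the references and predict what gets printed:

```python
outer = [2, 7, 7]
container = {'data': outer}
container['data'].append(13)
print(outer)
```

Key concept: dict holds reference to list.
Step by step:
`outer = [2, 7, 7]` → outer = [2, 7, 7]
`container = {'data': outer}` → container = {'data': [2, 7, 7]}
`container['data'].append(13)` → outer = [2, 7, 7, 13]; container = {'data': [2, 7, 7, 13]}
`print(outer)` → prints [2, 7, 7, 13]

Answer: [2, 7, 7, 13]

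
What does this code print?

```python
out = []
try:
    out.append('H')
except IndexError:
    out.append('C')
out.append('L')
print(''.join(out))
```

Execution trace: 'H' (try body, no exception) → 'L' (after the try/except). Output: HL

Answer: HL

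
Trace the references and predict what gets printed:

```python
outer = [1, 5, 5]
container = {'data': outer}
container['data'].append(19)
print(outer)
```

Key concept: dict holds reference to list.
Step by step:
`outer = [1, 5, 5]` → outer = [1, 5, 5]
`container = {'data': outer}` → container = {'data': [1, 5, 5]}
`container['data'].append(19)` → outer = [1, 5, 5, 19]; container = {'data': [1, 5, 5, 19]}
`print(outer)` → prints [1, 5, 5, 19]

Answer: [1, 5, 5, 19]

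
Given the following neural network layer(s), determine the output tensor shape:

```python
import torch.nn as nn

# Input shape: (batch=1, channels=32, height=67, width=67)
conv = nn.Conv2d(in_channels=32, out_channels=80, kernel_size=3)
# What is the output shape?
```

Input: (1, 32, 67, 67) -> Output: (1, 80, 65, 65)

Answer: (1, 80, 65, 65)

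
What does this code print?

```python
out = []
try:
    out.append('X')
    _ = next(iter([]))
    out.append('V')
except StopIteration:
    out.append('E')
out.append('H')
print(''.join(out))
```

Execution trace: 'X' (try body) → 'E' (except StopIteration) → 'H' (after the try/except). Output: XEH

Answer: XEH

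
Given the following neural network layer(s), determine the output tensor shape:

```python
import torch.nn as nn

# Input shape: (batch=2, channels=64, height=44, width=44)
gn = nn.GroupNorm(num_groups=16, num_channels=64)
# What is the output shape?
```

Input: (2, 64, 44, 44) -> Output: (2, 64, 44, 44)

Answer: (2, 64, 44, 44)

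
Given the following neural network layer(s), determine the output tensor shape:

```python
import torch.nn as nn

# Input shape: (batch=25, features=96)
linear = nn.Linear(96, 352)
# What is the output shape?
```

Input: (25, 96) -> Output: (25, 352)

Answer: (25, 352)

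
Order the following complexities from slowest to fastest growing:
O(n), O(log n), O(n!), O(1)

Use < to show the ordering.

Ordered by growth rate: O(1) < O(log n) < O(n) < O(n!)

Answer: O(1) < O(log n) < O(n) < O(n!)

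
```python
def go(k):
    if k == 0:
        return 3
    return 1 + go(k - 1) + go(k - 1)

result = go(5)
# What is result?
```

go(k) = 1 + 2·go(k-1), go(0)=3. Closed form: (3+1)·2^5 - 1 = 127.

Answer: 127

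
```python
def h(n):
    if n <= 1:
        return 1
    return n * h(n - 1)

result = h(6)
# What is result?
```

h(6) = 6 * 5 * 4 * 3 * 2 * 1 = 720

Answer: 720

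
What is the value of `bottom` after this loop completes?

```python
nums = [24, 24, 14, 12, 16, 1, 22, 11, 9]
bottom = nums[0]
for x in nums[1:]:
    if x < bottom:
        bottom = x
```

Minimum of [24, 24, 14, 12, 16, 1, 22, 11, 9]
`bottom` takes the values: 24 → 14 → 12 → 1

Answer: 1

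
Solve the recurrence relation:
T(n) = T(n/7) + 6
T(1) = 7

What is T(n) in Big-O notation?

Each step divides n by 7 and adds 6. After log_7(n) steps we reach T(1)=7. So T(n) = 6·log_7(n) + 7 = O(log n).

Answer: O(log n)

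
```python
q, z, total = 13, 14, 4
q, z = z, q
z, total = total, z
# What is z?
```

Trace:
`q, z, total = 13, 14, 4` → q = 13; z = 14; total = 4
`q, z = z, q` → q = 14; z = 13
`z, total = total, z` → z = 4; total = 13
So z = 4

Answer: 4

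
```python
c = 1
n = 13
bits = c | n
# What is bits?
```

Trace:
`c = 1` → c = 1
`n = 13` → n = 13
`bits = c | n` → bits = 13
So bits = 13

Answer: 13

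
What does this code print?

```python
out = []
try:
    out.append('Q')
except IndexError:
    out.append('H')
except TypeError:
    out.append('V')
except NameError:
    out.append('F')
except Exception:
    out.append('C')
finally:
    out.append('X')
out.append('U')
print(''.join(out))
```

Execution trace: 'Q' (try body, no exception) → 'X' (finally) → 'U' (after the try/except). Output: QXU

Answer: QXU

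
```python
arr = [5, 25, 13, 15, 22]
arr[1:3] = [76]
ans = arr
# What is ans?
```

Trace:
`arr = [5, 25, 13, 15, 22]` → arr = [5, 25, 13, 15, 22]
`arr[1:3] = [76]` → arr = [5, 76, 15, 22]
`ans = arr` → ans = [5, 76, 15, 22]
So ans = [5, 76, 15, 22]

Answer: [5, 76, 15, 22]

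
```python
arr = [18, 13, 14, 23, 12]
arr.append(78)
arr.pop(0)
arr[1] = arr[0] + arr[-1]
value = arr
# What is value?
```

Trace:
`arr = [18, 13, 14, 23, 12]` → arr = [18, 13, 14, 23, 12]
`arr.append(78)` → arr = [18, 13, 14, 23, 12, 78]
`arr.pop(0)` → arr = [13, 14, 23, 12, 78]
`arr[1] = arr[0] + arr[-1]` → arr = [13, 91, 23, 12, 78]
`value = arr` → value = [13, 91, 23, 12, 78]
So value = [13, 91, 23, 12, 78]

Answer: [13, 91, 23, 12, 78]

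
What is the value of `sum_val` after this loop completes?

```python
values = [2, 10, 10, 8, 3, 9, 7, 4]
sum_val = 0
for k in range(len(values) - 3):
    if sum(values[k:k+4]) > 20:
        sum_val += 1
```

Count windows with sum > 20
`sum_val` takes the values: 0 → 1 → 2 → 3 → 4 → 5

Answer: 5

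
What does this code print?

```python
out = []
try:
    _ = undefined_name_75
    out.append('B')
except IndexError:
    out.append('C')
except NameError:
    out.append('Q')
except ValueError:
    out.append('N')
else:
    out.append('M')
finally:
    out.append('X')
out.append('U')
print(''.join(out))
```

Execution trace: 'Q' (except NameError) → 'X' (finally) → 'U' (after the try/except). Output: QXU

Answer: QXU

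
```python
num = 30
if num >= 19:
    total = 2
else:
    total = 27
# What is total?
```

Trace:
`num = 30` → num = 30
`if num >= 19: ...` → num >= 19 is True → total = 2
So total = 2

Answer: 2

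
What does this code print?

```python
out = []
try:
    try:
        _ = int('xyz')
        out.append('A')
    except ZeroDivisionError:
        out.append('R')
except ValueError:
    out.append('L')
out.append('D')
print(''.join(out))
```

Execution trace: 'L' (outer except ValueError) → 'D' (after the try/except). Output: LD

Answer: LD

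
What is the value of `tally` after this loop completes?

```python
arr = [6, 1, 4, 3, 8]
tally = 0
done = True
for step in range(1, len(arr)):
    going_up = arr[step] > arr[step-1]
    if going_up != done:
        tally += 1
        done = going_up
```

Count direction changes in [6, 1, 4, 3, 8]
`tally` takes the values: 0 → 1 → 2 → 3 → 4

Answer: 4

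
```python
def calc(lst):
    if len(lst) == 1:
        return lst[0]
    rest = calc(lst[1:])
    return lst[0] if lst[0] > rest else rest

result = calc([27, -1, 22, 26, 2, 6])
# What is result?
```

Recursive max over [27, -1, 22, 26, 2, 6] = 27

Answer: 27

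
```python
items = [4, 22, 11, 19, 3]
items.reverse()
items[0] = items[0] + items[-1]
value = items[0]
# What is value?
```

Trace:
`items = [4, 22, 11, 19, 3]` → items = [4, 22, 11, 19, 3]
`items.reverse()` → items = [3, 19, 11, 22, 4]
`items[0] = items[0] + items[-1]` → items = [7, 19, 11, 22, 4]
`value = items[0]` → value = 7
So value = 7

Answer: 7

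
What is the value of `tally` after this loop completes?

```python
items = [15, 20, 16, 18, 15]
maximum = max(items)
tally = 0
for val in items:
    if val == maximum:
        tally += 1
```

Count of max value 20 in [15, 20, 16, 18, 15]
`tally` takes the values: 0 → 1

Answer: 1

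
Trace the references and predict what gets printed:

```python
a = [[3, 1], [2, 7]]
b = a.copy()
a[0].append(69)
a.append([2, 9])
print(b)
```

Key concept: shallow copy with nested lists.
Step by step:
`a = [[3, 1], [2, 7]]` → a = [[3, 1], [2, 7]]
`b = a.copy()` → b = [[3, 1], [2, 7]]
`a[0].append(69)` → a = [[3, 1, 69], [2, 7]]; b = [[3, 1, 69], [2, 7]]
`a.append([2, 9])` → a = [[3, 1, 69], [2, 7], [2, 9]]
`print(b)` → prints [[3, 1, 69], [2, 7]]

Answer: [[3, 1, 69], [2, 7]]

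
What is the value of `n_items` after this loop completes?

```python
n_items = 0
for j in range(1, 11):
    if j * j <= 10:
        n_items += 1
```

Count numbers where j² ≤ 10
`n_items` takes the values: 0 → 1 → 2 → 3

Answer: 3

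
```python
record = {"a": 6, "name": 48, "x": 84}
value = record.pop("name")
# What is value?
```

Trace:
`record = {"a": 6, "name": 48, "x": 84}` → record = {'a': 6, 'name': 48, 'x': 84}
`value = record.pop("name")` → record = {'a': 6, 'x': 84}; value = 48
So value = 48

Answer: 48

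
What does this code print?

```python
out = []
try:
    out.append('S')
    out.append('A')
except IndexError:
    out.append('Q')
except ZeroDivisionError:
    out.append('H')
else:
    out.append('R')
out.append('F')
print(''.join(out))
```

Execution trace: 'S' (try body) → 'A' (try body, no exception) → 'R' (else) → 'F' (after the try/except). Output: SARF

Answer: SARF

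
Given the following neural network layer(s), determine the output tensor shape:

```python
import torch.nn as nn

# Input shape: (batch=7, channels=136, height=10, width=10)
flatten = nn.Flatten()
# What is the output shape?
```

Input: (7, 136, 10, 10) -> Output: (7, 13600)

Answer: (7, 13600)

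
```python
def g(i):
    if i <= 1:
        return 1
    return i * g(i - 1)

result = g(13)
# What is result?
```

g(13) = 13 * 12 * 11 * 10 * 9 * 8 * 7 * 6 * 5 * 4 * 3 * 2 * 1 = 6227020800

Answer: 6227020800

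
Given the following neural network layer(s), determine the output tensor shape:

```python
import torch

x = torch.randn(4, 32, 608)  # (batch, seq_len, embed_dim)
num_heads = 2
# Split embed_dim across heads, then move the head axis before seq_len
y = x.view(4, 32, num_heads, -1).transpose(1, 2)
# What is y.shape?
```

Input: (4, 32, 608) -> head_dim = 608 // 2 = 304; after view: (4, 32, 2, 304) -> after transpose(1, 2): (4, 2, 32, 304) -> Output: (4, 2, 32, 304)

Answer: (4, 2, 32, 304)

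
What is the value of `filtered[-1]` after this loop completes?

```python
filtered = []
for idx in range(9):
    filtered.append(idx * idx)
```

Last element of squares 0 to 8
`filtered` takes the values: [] → [0] → [0, 1] → [0, 1, 4] → [0, 1, 4, 9] → [0, 1, 4, 9, 16] → [0, 1, 4, 9, 16, 25] → [0, 1, 4, 9, 16, 25, 36] → [0, 1, 4, 9, 16, 25, 36, 49] → [0, 1, 4, 9, 16, 25, 36, 49, 64]
So `filtered[-1]` = 64

Answer: 64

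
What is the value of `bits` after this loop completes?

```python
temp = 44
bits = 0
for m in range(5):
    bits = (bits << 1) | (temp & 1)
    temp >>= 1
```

Reverse lowest 5 bits of 44
`bits` takes the values: 0 → 1 → 3 → 6

Answer: 6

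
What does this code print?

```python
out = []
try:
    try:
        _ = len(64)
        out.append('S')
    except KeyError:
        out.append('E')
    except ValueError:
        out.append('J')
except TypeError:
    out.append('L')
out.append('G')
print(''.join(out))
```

Execution trace: 'L' (outer except TypeError) → 'G' (after the try/except). Output: LG

Answer: LG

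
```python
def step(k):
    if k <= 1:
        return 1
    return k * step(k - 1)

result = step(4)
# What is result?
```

step(4) = 4 * 3 * 2 * 1 = 24

Answer: 24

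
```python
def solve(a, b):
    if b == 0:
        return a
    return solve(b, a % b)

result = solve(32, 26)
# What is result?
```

solve(32, 26) -> solve(26, 6) -> solve(6, 2) -> solve(2, 0) -> 2

Answer: 2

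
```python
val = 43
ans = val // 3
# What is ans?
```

Trace:
`val = 43` → val = 43
`ans = val // 3` → ans = 14
So ans = 14

Answer: 14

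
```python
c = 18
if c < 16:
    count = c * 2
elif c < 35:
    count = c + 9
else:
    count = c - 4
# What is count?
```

Trace:
`c = 18` → c = 18
`if c < 16: ...` → c < 16 is False, c < 35 is True → count = 27
So count = 27

Answer: 27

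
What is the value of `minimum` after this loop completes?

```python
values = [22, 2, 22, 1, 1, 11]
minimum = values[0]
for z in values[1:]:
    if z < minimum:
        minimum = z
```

Minimum of [22, 2, 22, 1, 1, 11]
`minimum` takes the values: 22 → 2 → 1

Answer: 1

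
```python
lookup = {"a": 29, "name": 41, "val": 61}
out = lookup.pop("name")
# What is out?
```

Trace:
`lookup = {"a": 29, "name": 41, "val": 61}` → lookup = {'a': 29, 'name': 41, 'val': 61}
`out = lookup.pop("name")` → lookup = {'a': 29, 'val': 61}; out = 41
So out = 41

Answer: 41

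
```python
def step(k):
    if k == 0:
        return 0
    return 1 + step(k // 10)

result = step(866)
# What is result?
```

Count of digits of 866: 3

Answer: 3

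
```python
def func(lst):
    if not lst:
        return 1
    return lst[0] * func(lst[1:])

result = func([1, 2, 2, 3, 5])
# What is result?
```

Product over [1, 2, 2, 3, 5] = 1 * 2 * 2 * 3 * 5 = 60

Answer: 60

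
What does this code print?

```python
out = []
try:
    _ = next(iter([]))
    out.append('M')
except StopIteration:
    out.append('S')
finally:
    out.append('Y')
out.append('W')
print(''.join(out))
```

Execution trace: 'S' (except StopIteration) → 'Y' (finally) → 'W' (after the try/except). Output: SYW

Answer: SYW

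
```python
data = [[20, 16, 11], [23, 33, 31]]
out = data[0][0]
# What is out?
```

Trace:
`data = [[20, 16, 11], [23, 33, 31]]` → data = [[20, 16, 11], [23, 33, 31]]
`out = data[0][0]` → out = 20
So out = 20

Answer: 20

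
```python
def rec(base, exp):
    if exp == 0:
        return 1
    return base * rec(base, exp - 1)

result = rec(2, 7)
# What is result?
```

rec(2, 7) = 2 * 2 * 2 * 2 * 2 * 2 * 2 = 128

Answer: 128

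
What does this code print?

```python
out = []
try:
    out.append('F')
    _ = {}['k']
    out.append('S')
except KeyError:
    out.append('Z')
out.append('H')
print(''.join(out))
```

Execution trace: 'F' (try body) → 'Z' (except KeyError) → 'H' (after the try/except). Output: FZH

Answer: FZH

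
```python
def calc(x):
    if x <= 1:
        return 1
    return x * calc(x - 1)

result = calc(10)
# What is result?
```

calc(10) = 10 * 9 * 8 * 7 * 6 * 5 * 4 * 3 * 2 * 1 = 3628800

Answer: 3628800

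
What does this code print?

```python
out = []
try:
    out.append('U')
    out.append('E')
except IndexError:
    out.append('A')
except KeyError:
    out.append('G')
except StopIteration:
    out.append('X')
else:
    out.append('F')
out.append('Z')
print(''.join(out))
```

Execution trace: 'U' (try body) → 'E' (try body, no exception) → 'F' (else) → 'Z' (after the try/except). Output: UEFZ

Answer: UEFZ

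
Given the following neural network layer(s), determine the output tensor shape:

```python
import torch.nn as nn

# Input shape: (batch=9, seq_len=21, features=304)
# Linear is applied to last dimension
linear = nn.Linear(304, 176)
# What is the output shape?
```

Input: (9, 21, 304) -> Output: (9, 21, 176)

Answer: (9, 21, 176)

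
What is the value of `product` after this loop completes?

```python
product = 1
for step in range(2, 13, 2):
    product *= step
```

Product of even numbers 2 to 12
`product` takes the values: 1 → 2 → 8 → 48 → 384 → 3840 → 46080

Answer: 46080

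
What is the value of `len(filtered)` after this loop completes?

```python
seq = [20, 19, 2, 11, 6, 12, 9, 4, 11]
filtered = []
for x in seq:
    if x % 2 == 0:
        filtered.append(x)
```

Count even numbers in [20, 19, 2, 11, 6, 12, 9, 4, 11]
`filtered` takes the values: [] → [20] → [20, 2] → [20, 2, 6] → [20, 2, 6, 12] → [20, 2, 6, 12, 4]
So `len(filtered)` = 5

Answer: 5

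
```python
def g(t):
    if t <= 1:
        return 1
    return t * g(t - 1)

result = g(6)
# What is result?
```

g(6) = 6 * 5 * 4 * 3 * 2 * 1 = 720

Answer: 720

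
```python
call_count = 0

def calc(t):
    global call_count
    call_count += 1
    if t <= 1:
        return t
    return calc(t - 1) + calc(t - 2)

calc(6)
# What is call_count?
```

Calls(t) = 1 + Calls(t-1) + Calls(t-2); Calls(0)=Calls(1)=1. For t=6 this gives 25.

Answer: 25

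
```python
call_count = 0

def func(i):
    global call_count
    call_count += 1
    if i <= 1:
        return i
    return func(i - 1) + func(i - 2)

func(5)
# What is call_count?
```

Calls(i) = 1 + Calls(i-1) + Calls(i-2); Calls(0)=Calls(1)=1. For i=5 this gives 15.

Answer: 15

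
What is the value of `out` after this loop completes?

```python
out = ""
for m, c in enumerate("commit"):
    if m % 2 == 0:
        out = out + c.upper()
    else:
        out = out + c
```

Uppercase even positions in 'commit'
`out` takes the values: "" → "C" → "Co" → "CoM" → "CoMm" → "CoMmI" → "CoMmIt"

Answer: "CoMmIt"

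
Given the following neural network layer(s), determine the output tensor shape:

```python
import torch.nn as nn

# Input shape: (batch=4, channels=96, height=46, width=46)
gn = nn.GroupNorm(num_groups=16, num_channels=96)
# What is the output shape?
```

Input: (4, 96, 46, 46) -> Output: (4, 96, 46, 46)

Answer: (4, 96, 46, 46)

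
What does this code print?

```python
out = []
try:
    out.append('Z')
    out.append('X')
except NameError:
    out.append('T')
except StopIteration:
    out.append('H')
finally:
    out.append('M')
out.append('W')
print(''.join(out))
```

Execution trace: 'Z' (try body) → 'X' (try body, no exception) → 'M' (finally) → 'W' (after the try/except). Output: ZXMW

Answer: ZXMW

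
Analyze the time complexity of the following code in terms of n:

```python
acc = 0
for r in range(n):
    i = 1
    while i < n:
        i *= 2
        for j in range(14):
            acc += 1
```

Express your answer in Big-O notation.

Each loop level contributes: n × log n × 1. Multiplying the contributions gives O(n log n).

Answer: O(n log n)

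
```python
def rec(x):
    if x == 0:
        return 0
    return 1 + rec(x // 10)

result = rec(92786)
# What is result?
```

Count of digits of 92786: 5

Answer: 5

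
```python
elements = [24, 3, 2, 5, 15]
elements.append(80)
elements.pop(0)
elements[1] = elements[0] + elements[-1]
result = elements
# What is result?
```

Trace:
`elements = [24, 3, 2, 5, 15]` → elements = [24, 3, 2, 5, 15]
`elements.append(80)` → elements = [24, 3, 2, 5, 15, 80]
`elements.pop(0)` → elements = [3, 2, 5, 15, 80]
`elements[1] = elements[0] + elements[-1]` → elements = [3, 83, 5, 15, 80]
`result = elements` → result = [3, 83, 5, 15, 80]
So result = [3, 83, 5, 15, 80]

Answer: [3, 83, 5, 15, 80]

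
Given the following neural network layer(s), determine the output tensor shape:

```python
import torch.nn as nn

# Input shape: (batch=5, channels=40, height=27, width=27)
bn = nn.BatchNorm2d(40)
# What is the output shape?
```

Input: (5, 40, 27, 27) -> Output: (5, 40, 27, 27)

Answer: (5, 40, 27, 27)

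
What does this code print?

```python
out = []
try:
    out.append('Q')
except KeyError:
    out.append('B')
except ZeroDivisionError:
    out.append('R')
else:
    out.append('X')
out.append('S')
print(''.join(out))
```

Execution trace: 'Q' (try body, no exception) → 'X' (else) → 'S' (after the try/except). Output: QXS

Answer: QXS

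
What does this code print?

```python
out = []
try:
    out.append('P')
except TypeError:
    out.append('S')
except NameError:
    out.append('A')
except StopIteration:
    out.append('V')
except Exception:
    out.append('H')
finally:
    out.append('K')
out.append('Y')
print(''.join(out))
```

Execution trace: 'P' (try body, no exception) → 'K' (finally) → 'Y' (after the try/except). Output: PKY

Answer: PKY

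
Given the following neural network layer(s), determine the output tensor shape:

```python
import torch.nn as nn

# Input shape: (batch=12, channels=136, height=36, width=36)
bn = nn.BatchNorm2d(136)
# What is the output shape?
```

Input: (12, 136, 36, 36) -> Output: (12, 136, 36, 36)

Answer: (12, 136, 36, 36)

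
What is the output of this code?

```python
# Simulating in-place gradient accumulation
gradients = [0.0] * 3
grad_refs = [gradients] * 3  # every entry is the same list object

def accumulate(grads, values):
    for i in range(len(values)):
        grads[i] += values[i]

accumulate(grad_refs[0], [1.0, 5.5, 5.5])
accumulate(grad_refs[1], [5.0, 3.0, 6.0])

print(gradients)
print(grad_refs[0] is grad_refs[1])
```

Key concept: gradient accumulation aliasing.
Step by step:
`gradients = [0.0] * 3` → gradients = [0.0, 0.0, 0.0]
`grad_refs = [gradients] * 3` → grad_refs = [[0.0, 0.0, 0.0], [0.0, 0.0, 0.0], [0.0, 0.0, 0.0]]
`accumulate(grad_refs[0], [1.0, 5.5, 5.5])` → gradients = [1.0, 5.5, 5.5]; grad_refs = [[1.0, 5.5, 5.5], [1.0, 5.5, 5.5], [1.0, 5.5, 5.5]]
`accumulate(grad_refs[1], [5.0, 3.0, 6.0])` → gradients = [6.0, 8.5, 11.5]; grad_refs = [[6.0, 8.5, 11.5], [6.0, 8.5, 11.5], [6.0, 8.5, 11.5]]
`print(gradients)` → prints [6.0, 8.5, 11.5]
`print(grad_refs[0] is grad_refs[1])` → prints True

Answer:
[6.0, 8.5, 11.5]
True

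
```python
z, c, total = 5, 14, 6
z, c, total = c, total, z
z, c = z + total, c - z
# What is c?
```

Trace:
`z, c, total = 5, 14, 6` → z = 5; c = 14; total = 6
`z, c, total = c, total, z` → z = 14; c = 6; total = 5
`z, c = z + total, c - z` → z = 19; c = -8
So c = -8

Answer: -8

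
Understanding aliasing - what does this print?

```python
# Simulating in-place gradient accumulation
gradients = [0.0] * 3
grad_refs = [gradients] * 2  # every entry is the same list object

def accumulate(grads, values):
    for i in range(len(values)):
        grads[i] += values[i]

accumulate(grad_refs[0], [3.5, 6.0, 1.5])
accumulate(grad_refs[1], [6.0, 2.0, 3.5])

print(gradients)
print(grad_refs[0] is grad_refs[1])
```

Key concept: gradient accumulation aliasing.
Step by step:
`gradients = [0.0] * 3` → gradients = [0.0, 0.0, 0.0]
`grad_refs = [gradients] * 2` → grad_refs = [[0.0, 0.0, 0.0], [0.0, 0.0, 0.0]]
`accumulate(grad_refs[0], [3.5, 6.0, 1.5])` → gradients = [3.5, 6.0, 1.5]; grad_refs = [[3.5, 6.0, 1.5], [3.5, 6.0, 1.5]]
`accumulate(grad_refs[1], [6.0, 2.0, 3.5])` → gradients = [9.5, 8.0, 5.0]; grad_refs = [[9.5, 8.0, 5.0], [9.5, 8.0, 5.0]]
`print(gradients)` → prints [9.5, 8.0, 5.0]
`print(grad_refs[0] is grad_refs[1])` → prints True

Answer:
[9.5, 8.0, 5.0]
True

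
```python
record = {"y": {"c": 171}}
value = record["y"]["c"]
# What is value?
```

Trace:
`record = {"y": {"c": 171}}` → record = {'y': {'c': 171}}
`value = record["y"]["c"]` → value = 171
So value = 171

Answer: 171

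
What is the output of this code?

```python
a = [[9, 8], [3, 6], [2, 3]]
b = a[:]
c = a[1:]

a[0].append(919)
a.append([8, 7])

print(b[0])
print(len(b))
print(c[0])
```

Key concept: slice with nested mutation.
Step by step:
`a = [[9, 8], [3, 6], [2, 3]]` → a = [[9, 8], [3, 6], [2, 3]]
`b = a[:]` → b = [[9, 8], [3, 6], [2, 3]]
`c = a[1:]` → c = [[3, 6], [2, 3]]
`a[0].append(919)` → a = [[9, 8, 919], [3, 6], [2, 3]]; b = [[9, 8, 919], [3, 6], [2, 3]]
`a.append([8, 7])` → a = [[9, 8, 919], [3, 6], [2, 3], [8, 7]]
`print(b[0])` → prints [9, 8, 919]
`print(len(b))` → prints 3
`print(c[0])` → prints [3, 6]

Answer:
[9, 8, 919]
3
[3, 6]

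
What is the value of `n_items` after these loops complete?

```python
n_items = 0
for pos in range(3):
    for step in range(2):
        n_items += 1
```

3 * 2 = 6
`n_items` takes the values: 0 → 1 → 2 → 3 → 4 → 5 → 6

Answer: 6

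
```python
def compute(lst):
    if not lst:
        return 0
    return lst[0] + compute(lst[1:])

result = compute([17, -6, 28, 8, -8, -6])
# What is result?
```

17 + (-6) + 28 + 8 + (-8) + (-6) + 0 = 33

Answer: 33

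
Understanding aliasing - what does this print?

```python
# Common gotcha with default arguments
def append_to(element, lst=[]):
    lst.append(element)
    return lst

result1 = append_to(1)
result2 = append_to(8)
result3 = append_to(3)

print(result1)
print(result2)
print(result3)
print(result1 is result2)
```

Key concept: mutable default argument gotcha.
Step by step:
`result1 = append_to(1)` → result1 = [1]
`result2 = append_to(8)` → result1 = [1, 8] (same object as result2); result2 = [1, 8] (same object as result1)
`result3 = append_to(3)` → result1 = [1, 8, 3] (same object as result2, result3); result2 = [1, 8, 3] (same object as result1, result3); result3 = [1, 8, 3] (same object as result1, result2)
`print(result1)` → prints [1, 8, 3]
`print(result2)` → prints [1, 8, 3]
`print(result3)` → prints [1, 8, 3]
`print(result1 is result2)` → prints True

Answer:
[1, 8, 3]
[1, 8, 3]
[1, 8, 3]
True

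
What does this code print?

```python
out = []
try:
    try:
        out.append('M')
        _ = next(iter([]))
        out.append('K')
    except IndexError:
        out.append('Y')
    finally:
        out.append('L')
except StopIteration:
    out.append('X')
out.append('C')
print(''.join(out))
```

Execution trace: 'M' (try body) → 'L' (finally) → 'X' (outer except StopIteration) → 'C' (after the try/except). Output: MLXC

Answer: MLXC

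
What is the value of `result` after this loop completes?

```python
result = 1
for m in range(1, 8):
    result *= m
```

7! = 5040
`result` takes the values: 1 → 2 → 6 → 24 → 120 → 720 → 5040

Answer: 5040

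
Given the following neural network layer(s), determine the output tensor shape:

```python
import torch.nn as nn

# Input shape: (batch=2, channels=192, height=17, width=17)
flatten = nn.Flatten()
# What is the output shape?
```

Input: (2, 192, 17, 17) -> Output: (2, 55488)

Answer: (2, 55488)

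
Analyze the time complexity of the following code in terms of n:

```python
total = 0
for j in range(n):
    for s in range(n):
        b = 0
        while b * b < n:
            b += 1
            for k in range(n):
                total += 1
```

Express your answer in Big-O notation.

Each loop level contributes: n × n × √n × n. Multiplying the contributions gives O(n^3√n).

Answer: O(n^3√n)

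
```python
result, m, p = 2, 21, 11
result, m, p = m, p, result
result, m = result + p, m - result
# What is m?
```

Trace:
`result, m, p = 2, 21, 11` → result = 2; m = 21; p = 11
`result, m, p = m, p, result` → result = 21; m = 11; p = 2
`result, m = result + p, m - result` → result = 23; m = -10
So m = -10

Answer: -10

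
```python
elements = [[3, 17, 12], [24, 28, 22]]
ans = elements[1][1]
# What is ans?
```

Trace:
`elements = [[3, 17, 12], [24, 28, 22]]` → elements = [[3, 17, 12], [24, 28, 22]]
`ans = elements[1][1]` → ans = 28
So ans = 28

Answer: 28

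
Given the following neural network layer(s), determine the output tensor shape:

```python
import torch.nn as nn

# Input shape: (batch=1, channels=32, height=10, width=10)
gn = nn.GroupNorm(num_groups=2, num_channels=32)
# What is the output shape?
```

Input: (1, 32, 10, 10) -> Output: (1, 32, 10, 10)

Answer: (1, 32, 10, 10)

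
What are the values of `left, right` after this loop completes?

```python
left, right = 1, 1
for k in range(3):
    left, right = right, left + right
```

Fibonacci: after 3 iterations
`left, right` takes the values: (1, 1) → (1, 2) → (2, 3) → (3, 5)

Answer: 3, 5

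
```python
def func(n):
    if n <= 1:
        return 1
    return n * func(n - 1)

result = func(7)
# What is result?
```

func(7) = 7 * 6 * 5 * 4 * 3 * 2 * 1 = 5040

Answer: 5040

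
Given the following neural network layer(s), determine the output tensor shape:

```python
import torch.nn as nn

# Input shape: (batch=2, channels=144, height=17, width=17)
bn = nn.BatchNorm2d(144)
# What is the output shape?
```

Input: (2, 144, 17, 17) -> Output: (2, 144, 17, 17)

Answer: (2, 144, 17, 17)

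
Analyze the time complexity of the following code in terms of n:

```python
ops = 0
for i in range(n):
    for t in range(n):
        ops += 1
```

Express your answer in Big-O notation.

Each loop level contributes: n × n. Multiplying the contributions gives O(n^2).

Answer: O(n^2)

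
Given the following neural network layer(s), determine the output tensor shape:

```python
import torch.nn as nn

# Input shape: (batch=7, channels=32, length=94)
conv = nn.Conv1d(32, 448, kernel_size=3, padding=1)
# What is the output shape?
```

Input: (7, 32, 94) -> Output: (7, 448, 94)

Answer: (7, 448, 94)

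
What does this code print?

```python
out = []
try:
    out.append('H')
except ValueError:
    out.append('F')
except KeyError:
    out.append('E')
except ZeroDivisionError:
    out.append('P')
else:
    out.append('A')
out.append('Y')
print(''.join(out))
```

Execution trace: 'H' (try body, no exception) → 'A' (else) → 'Y' (after the try/except). Output: HAY

Answer: HAY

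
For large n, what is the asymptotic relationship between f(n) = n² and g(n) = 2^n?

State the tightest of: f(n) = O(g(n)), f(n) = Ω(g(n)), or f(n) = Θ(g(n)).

n² vs 2^n: f(n) = O(g(n)) but not Ω(g(n)) — 2^n grows strictly faster than n².

Answer: f(n) = O(g(n)) but not Ω(g(n)) — 2^n grows strictly faster than n².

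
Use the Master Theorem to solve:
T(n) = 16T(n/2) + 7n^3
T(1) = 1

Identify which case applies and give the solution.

a=16, b=2, f(n)=7n^3. log_2(16) = 4. Since c=3 < 4, Case 1 applies: T(n) = Θ(n^log_b(a)) = O(n^4).

Answer: O(n^4) - Case 1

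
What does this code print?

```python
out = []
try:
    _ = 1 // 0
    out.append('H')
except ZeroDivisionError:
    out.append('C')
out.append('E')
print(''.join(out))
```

Execution trace: 'C' (except ZeroDivisionError) → 'E' (after the try/except). Output: CE

Answer: CE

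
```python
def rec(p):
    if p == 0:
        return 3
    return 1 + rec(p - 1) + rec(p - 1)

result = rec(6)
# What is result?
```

rec(p) = 1 + 2·rec(p-1), rec(0)=3. Closed form: (3+1)·2^6 - 1 = 255.

Answer: 255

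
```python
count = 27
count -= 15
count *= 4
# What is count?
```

Trace:
`count = 27` → count = 27
`count -= 15` → count = 12
`count *= 4` → count = 48
So count = 48

Answer: 48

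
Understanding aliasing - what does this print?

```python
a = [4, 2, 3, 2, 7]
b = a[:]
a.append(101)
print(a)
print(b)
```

Key concept: slice [:] creates copy.
Step by step:
`a = [4, 2, 3, 2, 7]` → a = [4, 2, 3, 2, 7]
`b = a[:]` → b = [4, 2, 3, 2, 7]
`a.append(101)` → a = [4, 2, 3, 2, 7, 101]
`print(a)` → prints [4, 2, 3, 2, 7, 101]
`print(b)` → prints [4, 2, 3, 2, 7]

Answer:
[4, 2, 3, 2, 7, 101]
[4, 2, 3, 2, 7]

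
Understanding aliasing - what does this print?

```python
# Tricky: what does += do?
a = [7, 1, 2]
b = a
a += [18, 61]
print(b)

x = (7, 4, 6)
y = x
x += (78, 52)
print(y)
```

Key concept: += behavior differs for mutable vs immutable.
Step by step:
`a = [7, 1, 2]` → a = [7, 1, 2]
`b = a` → b = [7, 1, 2] (same object as a)
`a += [18, 61]` → a = [7, 1, 2, 18, 61] (same object as b); b = [7, 1, 2, 18, 61] (same object as a)
`print(b)` → prints [7, 1, 2, 18, 61]
`x = (7, 4, 6)` → x = (7, 4, 6)
`y = x` → y = (7, 4, 6)
`x += (78, 52)` → x = (7, 4, 6, 78, 52)
`print(y)` → prints (7, 4, 6)

Answer:
[7, 1, 2, 18, 61]
(7, 4, 6)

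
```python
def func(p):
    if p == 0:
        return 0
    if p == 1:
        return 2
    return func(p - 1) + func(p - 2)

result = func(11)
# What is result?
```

Build up from base cases: func(0)=0, func(1)=2, func(2)=2, func(3)=4, func(4)=6, func(5)=10, func(6)=16, ..., func(11)=178

Answer: 178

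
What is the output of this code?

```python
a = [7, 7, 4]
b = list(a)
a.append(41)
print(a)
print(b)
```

Key concept: list() constructor creates copy.
Step by step:
`a = [7, 7, 4]` → a = [7, 7, 4]
`b = list(a)` → b = [7, 7, 4]
`a.append(41)` → a = [7, 7, 4, 41]
`print(a)` → prints [7, 7, 4, 41]
`print(b)` → prints [7, 7, 4]

Answer:
[7, 7, 4, 41]
[7, 7, 4]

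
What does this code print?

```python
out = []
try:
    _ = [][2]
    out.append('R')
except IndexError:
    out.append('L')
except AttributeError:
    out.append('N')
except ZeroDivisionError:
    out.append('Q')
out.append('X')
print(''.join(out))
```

Execution trace: 'L' (except IndexError) → 'X' (after the try/except). Output: LX

Answer: LX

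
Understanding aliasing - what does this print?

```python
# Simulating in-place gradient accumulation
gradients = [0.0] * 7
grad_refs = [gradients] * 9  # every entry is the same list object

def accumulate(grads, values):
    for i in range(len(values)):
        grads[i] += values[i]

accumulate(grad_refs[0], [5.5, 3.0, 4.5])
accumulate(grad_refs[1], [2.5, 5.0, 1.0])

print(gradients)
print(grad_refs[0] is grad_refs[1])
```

Key concept: gradient accumulation aliasing.
Step by step:
`gradients = [0.0] * 7` → gradients = [0.0, 0.0, 0.0, 0.0, 0.0, 0.0, 0.0]
`grad_refs = [gradients] * 9` → grad_refs = [[0.0, 0.0, 0.0, 0.0, 0.0, 0.0, 0.0], [0.0, 0.0, 0.0, 0.0, 0.0, 0.0, 0.0], [0.0, 0.0, 0.0, 0.0, 0.0, 0.0, 0.0], [0.0, 0.0, 0.0, 0.0, 0.0, 0.0, 0.0], [0.0, 0.0, 0.0, 0.0, 0.0, 0.0, 0.0], [0.0, 0.0, 0.0, 0.0, 0.0, 0.0, 0.0], [0.0, 0.0, 0.0, 0.0, 0.0, 0.0, 0.0], [0.0, 0.0, 0.0, 0.0, 0.0, 0.0, 0.0], [0.0, 0.0, 0.0, 0.0, 0.0, 0.0, 0.0]]
`accumulate(grad_refs[0], [5.5, 3.0, 4.5])` → gradients = [5.5, 3.0, 4.5, 0.0, 0.0, 0.0, 0.0]; grad_refs = [[5.5, 3.0, 4.5, 0.0, 0.0, 0.0, 0.0], [5.5, 3.0, 4.5, 0.0, 0.0, 0.0, 0.0], [5.5, 3.0, 4.5, 0.0, 0.0, 0.0, 0.0], [5.5, 3.0, 4.5, 0.0, 0.0, 0.0, 0.0], [5.5, 3.0, 4.5, 0.0, 0.0, 0.0, 0.0], [5.5, 3.0, 4.5, 0.0, 0.0, 0.0, 0.0], [5.5, 3.0, 4.5, 0.0, 0.0, 0.0, 0.0], [5.5, 3.0, 4.5, 0.0, 0.0, 0.0, 0.0], [5.5, 3.0, 4.5, 0.0, 0.0, 0.0, 0.0]]
`accumulate(grad_refs[1], [2.5, 5.0, 1.0])` → gradients = [8.0, 8.0, 5.5, 0.0, 0.0, 0.0, 0.0]; grad_refs = [[8.0, 8.0, 5.5, 0.0, 0.0, 0.0, 0.0], [8.0, 8.0, 5.5, 0.0, 0.0, 0.0, 0.0], [8.0, 8.0, 5.5, 0.0, 0.0, 0.0, 0.0], [8.0, 8.0, 5.5, 0.0, 0.0, 0.0, 0.0], [8.0, 8.0, 5.5, 0.0, 0.0, 0.0, 0.0], [8.0, 8.0, 5.5, 0.0, 0.0, 0.0, 0.0], [8.0, 8.0, 5.5, 0.0, 0.0, 0.0, 0.0], [8.0, 8.0, 5.5, 0.0, 0.0, 0.0, 0.0], [8.0, 8.0, 5.5, 0.0, 0.0, 0.0, 0.0]]
`print(gradients)` → prints [8.0, 8.0, 5.5, 0.0, 0.0, 0.0, 0.0]
`print(grad_refs[0] is grad_refs[1])` → prints True

Answer:
[8.0, 8.0, 5.5, 0.0, 0.0, 0.0, 0.0]
True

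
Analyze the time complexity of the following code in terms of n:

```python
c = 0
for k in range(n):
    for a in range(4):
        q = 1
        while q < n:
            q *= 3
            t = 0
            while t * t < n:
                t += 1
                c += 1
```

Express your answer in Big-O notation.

Each loop level contributes: n × 1 × log n × √n. Multiplying the contributions gives O(n√n log n).

Answer: O(n√n log n)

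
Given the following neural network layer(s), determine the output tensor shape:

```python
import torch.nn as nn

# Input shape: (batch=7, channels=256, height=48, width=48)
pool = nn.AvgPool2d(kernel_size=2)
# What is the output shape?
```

Input: (7, 256, 48, 48) -> Output: (7, 256, 24, 24)

Answer: (7, 256, 24, 24)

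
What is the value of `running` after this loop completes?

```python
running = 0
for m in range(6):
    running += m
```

Sum of 0 to 5 = 15
`running` takes the values: 0 → 1 → 3 → 6 → 10 → 15

Answer: 15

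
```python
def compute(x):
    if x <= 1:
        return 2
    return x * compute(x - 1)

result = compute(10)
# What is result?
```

compute(10) = 10 * 9 * 8 * 7 * 6 * 5 * 4 * 3 * 2 * 2 = 7257600

Answer: 7257600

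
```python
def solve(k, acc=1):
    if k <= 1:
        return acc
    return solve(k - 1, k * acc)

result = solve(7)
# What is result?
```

Accumulator trace (n, acc): (7, 1) -> (6, 7) -> (5, 42) -> (4, 210) -> (3, 840) -> (2, 2520) -> (1, 5040) -> return 5040

Answer: 5040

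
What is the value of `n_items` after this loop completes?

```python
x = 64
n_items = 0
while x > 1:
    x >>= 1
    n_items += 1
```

Count right shifts until 1
`n_items` takes the values: 0 → 1 → 2 → 3 → 4 → 5 → 6

Answer: 6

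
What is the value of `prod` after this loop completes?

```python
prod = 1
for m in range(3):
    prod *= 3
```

3^3 = 27
`prod` takes the values: 1 → 3 → 9 → 27

Answer: 27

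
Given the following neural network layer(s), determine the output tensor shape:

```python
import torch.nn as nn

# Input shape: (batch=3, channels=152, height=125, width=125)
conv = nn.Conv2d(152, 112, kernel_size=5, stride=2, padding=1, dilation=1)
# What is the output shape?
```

Input: (3, 152, 125, 125) -> Output: (3, 112, 62, 62)

Answer: (3, 112, 62, 62)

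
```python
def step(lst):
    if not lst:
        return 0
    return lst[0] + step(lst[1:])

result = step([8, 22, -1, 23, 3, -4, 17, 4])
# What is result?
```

8 + 22 + (-1) + 23 + 3 + (-4) + 17 + 4 + 0 = 72

Answer: 72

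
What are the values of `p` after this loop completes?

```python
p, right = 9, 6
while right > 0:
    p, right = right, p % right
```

GCD of 9 and 6
`p` takes the values: 9 → 6 → 3

Answer: 3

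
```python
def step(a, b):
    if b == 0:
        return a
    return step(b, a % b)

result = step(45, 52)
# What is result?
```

step(45, 52) -> step(52, 45) -> step(45, 7) -> step(7, 3) -> step(3, 1) -> step(1, 0) -> 1

Answer: 1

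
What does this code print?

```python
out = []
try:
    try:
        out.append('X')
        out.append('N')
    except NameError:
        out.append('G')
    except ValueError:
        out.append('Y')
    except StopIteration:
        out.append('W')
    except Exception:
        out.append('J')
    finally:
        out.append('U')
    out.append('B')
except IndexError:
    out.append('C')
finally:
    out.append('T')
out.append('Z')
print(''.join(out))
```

Execution trace: 'X' (inner try body) → 'N' (inner try body, no exception) → 'U' (inner finally) → 'B' (try body, no exception) → 'T' (finally) → 'Z' (after the try/except). Output: XNUBTZ

Answer: XNUBTZ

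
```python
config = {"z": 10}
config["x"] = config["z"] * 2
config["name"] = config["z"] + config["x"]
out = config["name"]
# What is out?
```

Trace:
`config = {"z": 10}` → config = {'z': 10}
`config["x"] = config["z"] * 2` → config = {'z': 10, 'x': 20}
`config["name"] = config["z"] + config["x"]` → config = {'z': 10, 'x': 20, 'name': 30}
`out = config["name"]` → out = 30
So out = 30

Answer: 30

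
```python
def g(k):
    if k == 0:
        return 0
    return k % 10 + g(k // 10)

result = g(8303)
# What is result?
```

Sum of digits of 8303: 3 + 0 + 3 + 8 = 14

Answer: 14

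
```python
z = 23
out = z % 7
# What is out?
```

Trace:
`z = 23` → z = 23
`out = z % 7` → out = 2
So out = 2

Answer: 2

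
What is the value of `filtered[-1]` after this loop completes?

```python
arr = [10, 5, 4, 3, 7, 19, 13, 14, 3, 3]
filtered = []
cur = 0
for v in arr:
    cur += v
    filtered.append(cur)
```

Cumulative sum ends at 81
`filtered` takes the values: [] → [10] → [10, 15] → [10, 15, 19] → [10, 15, 19, 22] → [10, 15, 19, 22, 29] → [10, 15, 19, 22, 29, 48] → [10, 15, 19, 22, 29, 48, 61] → [10, 15, 19, 22, 29, 48, 61, 75] → [10, 15, 19, 22, 29, 48, 61, 75, 78] → [10, 15, 19, 22, 29, 48, 61, 75, 78, 81]
So `filtered[-1]` = 81

Answer: 81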